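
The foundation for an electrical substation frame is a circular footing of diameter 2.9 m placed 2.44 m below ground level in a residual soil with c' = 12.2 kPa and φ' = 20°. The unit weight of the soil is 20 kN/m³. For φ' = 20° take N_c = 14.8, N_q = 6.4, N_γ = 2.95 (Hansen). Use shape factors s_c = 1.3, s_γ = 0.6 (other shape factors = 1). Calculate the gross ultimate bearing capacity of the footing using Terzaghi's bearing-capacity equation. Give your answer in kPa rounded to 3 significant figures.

Overburden at base level: q = 20 × 2.44 = 48.8 kPa.
Cohesion term c·N_c·s_c = 12.2 × 14.8 × 1.3 = 234.73 kPa; surcharge term q·N_q = 48.8 × 6.4 = 312.32 kPa; self-weight term 0.5·γ·B·N_γ·s_γ = 0.5 × 20 × 2.9 × 2.95 × 0.6 = 51.33 kPa.
q_ult = 234.73 + 312.32 + 51.33 = 598.38 kPa.

q_ult ≈ 598 kPa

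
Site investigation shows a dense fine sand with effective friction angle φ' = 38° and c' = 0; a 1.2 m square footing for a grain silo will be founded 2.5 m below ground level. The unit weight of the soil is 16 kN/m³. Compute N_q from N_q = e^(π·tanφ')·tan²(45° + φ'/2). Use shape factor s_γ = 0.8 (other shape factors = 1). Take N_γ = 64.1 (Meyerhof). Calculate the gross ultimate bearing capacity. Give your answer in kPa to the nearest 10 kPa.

q_ult ≈ 2450 kPa

tan38° = 0.7813, so N_q = e^(π×0.7813)·tan²(64°) = 11.64 × 4.204 = 48.93.
q = γ·D_f = 16 × 2.5 = 40 kPa.
q·N_q = 40 × 48.933 = 1957.3 kPa
0.5·γ·B·N_γ·s_γ = 0.5 × 16 × 1.2 × 64.1 × 0.8 = 492.29 kPa
q_ult = 1957.3 + 492.29 = 2449.6 kPa.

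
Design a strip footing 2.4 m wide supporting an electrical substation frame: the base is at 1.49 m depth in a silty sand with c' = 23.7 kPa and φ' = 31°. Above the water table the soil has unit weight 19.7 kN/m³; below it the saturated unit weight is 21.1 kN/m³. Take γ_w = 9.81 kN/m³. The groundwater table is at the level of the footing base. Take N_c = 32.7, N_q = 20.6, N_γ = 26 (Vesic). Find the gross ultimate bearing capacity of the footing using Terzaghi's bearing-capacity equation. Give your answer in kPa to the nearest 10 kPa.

Overburden at base level: q = 19.7 × 1.49 = 29.353 kPa.
Below the base the soil is submerged, so the ½γBN_γ term uses γ' = 21.1 − 9.81 = 11.29 kN/m³.
Cohesion term c·N_c = 23.7 × 32.7 = 774.99 kPa; surcharge term q·N_q = 29.353 × 20.6 = 604.67 kPa; self-weight term 0.5·γ·B·N_γ = 0.5 × 11.29 × 2.4 × 26 = 352.25 kPa.
q_ult = 774.99 + 604.67 + 352.25 = 1731.9 kPa.

q_ult ≈ 1730 kPa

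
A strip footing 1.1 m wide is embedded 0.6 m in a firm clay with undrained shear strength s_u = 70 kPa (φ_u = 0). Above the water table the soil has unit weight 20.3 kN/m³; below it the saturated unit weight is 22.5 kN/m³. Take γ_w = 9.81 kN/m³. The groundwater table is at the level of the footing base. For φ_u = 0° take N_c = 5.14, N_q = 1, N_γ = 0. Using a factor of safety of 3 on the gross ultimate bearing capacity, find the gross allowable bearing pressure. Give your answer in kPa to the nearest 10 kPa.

q_all ≈ 120 kPa

Effective surcharge at the founding depth q = γ·D_f = 20.3 × 0.6 = 12.18 kPa.
q_ult = c·N_c + q·N_q
     = 70 × 5.14 + 12.18 × 1
     = 359.8 + 12.18 = 371.98 kPa.
q_all = 371.98 / 3 = 123.99 kPa.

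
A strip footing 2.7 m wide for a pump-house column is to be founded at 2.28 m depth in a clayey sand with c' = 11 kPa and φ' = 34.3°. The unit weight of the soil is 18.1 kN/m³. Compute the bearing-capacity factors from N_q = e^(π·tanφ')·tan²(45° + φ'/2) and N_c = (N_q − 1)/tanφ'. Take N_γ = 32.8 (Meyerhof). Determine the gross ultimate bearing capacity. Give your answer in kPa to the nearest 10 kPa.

tan34.3° = 0.6822, so N_q = e^(π×0.6822)·tan²(62.15°) = 8.525 × 3.582 = 30.54.
N_c = (30.54 − 1)/tan34.3° = 43.3.
Effective surcharge at the founding depth q = γ·D_f = 18.1 × 2.28 = 41.268 kPa.
q_ult = c·N_c + q·N_q + 0.5·γ·B·N_γ
     = 11 × 43.303 + 41.268 × 30.539 + 0.5 × 18.1 × 2.7 × 32.8
     = 476.34 + 1260.3 + 801.47 = 2538.1 kPa.

q_ult ≈ 2540 kPa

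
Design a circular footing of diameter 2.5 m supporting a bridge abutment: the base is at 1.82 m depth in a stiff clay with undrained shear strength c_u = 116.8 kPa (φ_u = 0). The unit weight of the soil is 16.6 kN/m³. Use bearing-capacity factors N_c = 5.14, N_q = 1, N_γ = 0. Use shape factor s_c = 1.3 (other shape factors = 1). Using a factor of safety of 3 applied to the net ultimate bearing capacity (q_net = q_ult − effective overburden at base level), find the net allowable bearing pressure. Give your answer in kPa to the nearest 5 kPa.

q_all(net) ≈ 260 kPa

q = γ·D_f = 16.6 × 1.82 = 30.212 kPa.
c·N_c·s_c = 116.8 × 5.14 × 1.3 = 780.46 kPa
q·N_q = 30.212 × 1 = 30.212 kPa
q_ult = 780.46 + 30.212 = 810.67 kPa.
Net ultimate: q_net = 810.67 − 30.212 = 780.46 kPa.
q_all(net) = 780.46 / 3 = 260.15 kPa.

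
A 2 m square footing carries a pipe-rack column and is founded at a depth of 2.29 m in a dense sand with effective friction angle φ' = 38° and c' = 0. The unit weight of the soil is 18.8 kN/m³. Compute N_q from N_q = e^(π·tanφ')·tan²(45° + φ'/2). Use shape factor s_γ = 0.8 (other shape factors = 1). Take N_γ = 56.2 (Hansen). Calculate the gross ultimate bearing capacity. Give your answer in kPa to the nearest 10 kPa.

q_ult ≈ 2950 kPa

tan38° = 0.7813, so N_q = e^(π×0.7813)·tan²(64°) = 11.64 × 4.204 = 48.93.
q = γ·D_f = 18.8 × 2.29 = 43.052 kPa.
q·N_q = 43.052 × 48.933 = 2106.7 kPa
0.5·γ·B·N_γ·s_γ = 0.5 × 18.8 × 2 × 56.2 × 0.8 = 845.25 kPa
q_ult = 2106.7 + 845.25 = 2951.9 kPa.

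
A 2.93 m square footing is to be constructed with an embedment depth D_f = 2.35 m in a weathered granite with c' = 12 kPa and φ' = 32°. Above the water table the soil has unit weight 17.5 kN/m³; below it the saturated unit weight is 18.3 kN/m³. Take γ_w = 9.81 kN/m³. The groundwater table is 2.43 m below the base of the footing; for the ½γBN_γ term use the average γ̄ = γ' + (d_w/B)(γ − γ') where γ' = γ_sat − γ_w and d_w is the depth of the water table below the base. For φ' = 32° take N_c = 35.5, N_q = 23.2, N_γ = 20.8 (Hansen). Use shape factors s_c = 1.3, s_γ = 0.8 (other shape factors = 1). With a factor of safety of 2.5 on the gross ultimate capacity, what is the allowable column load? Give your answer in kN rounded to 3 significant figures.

P_all ≈ 6510 kN

Overburden at base level: q = 17.5 × 2.35 = 41.125 kPa.
The water table is 2.43 m below the base (< B = 2.93 m), so the ½γBN_γ term uses γ̄ = γ' + (d_w/B)(γ − γ') = 8.49 + (2.43/2.93)(17.5 − 8.49) = 15.962 kN/m³.
Cohesion term c·N_c·s_c = 12 × 35.5 × 1.3 = 553.8 kPa; surcharge term q·N_q = 41.125 × 23.2 = 954.1 kPa; self-weight term 0.5·γ·B·N_γ·s_γ = 0.5 × 15.962 × 2.93 × 20.8 × 0.8 = 389.13 kPa.
q_ult = 553.8 + 954.1 + 389.13 = 1897 kPa.
Gross allowable pressure q_all = 1897 / 2.5 = 758.81 kPa.
Footing area = 8.5849 m², so allowable column load = 758.81 × 8.5849 = 6514.3 kN.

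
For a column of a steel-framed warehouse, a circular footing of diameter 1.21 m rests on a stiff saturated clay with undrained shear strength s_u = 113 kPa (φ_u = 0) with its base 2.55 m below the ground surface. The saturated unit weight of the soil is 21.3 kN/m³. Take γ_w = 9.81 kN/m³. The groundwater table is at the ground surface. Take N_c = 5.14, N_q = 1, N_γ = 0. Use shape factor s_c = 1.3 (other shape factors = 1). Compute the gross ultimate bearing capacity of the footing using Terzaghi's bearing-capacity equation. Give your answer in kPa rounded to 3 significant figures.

γ' = 21.3 − 9.81 = 11.49 kN/m³ (submerged throughout). q = 11.49 × 2.55 = 29.299 kPa.
c·N_c·s_c = 113 × 5.14 × 1.3 = 755.07 kPa
q·N_q = 29.299 × 1 = 29.299 kPa
q_ult = 755.07 + 29.299 = 784.37 kPa.

q_ult ≈ 784 kPa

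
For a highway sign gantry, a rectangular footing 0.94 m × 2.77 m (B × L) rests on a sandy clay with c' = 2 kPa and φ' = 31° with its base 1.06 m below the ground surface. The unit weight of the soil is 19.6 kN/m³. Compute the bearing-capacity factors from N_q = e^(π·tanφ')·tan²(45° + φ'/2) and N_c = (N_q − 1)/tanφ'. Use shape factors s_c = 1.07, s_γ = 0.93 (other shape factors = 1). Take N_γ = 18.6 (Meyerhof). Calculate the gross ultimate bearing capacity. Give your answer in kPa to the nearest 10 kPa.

tan31° = 0.6009, so N_q = e^(π×0.6009)·tan²(60.5°) = 6.604 × 3.124 = 20.63.
N_c = (20.63 − 1)/tan31° = 32.67.
q = γ·D_f = 19.6 × 1.06 = 20.776 kPa.
c·N_c·s_c = 2 × 32.671 × 1.07 = 69.916 kPa
q·N_q = 20.776 × 20.631 = 428.63 kPa
0.5·γ·B·N_γ·s_γ = 0.5 × 19.6 × 0.94 × 18.6 × 0.93 = 159.35 kPa
q_ult = 69.916 + 428.63 + 159.35 = 657.89 kPa.

q_ult ≈ 660 kPa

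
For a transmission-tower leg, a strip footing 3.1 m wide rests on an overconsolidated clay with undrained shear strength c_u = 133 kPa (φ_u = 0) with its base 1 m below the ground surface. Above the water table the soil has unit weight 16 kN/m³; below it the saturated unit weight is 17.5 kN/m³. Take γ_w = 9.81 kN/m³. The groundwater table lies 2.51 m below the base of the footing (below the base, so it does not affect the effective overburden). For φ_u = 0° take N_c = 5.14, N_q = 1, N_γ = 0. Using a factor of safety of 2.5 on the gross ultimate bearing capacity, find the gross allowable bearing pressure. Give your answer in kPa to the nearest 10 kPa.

q_all ≈ 280 kPa

Overburden at base level: q = 16 × 1 = 16 kPa.
Cohesion term c·N_c = 133 × 5.14 = 683.62 kPa; surcharge term q·N_q = 16 × 1 = 16 kPa.
q_ult = 683.62 + 16 = 699.62 kPa.
q_all = 699.62 / 2.5 = 279.85 kPa.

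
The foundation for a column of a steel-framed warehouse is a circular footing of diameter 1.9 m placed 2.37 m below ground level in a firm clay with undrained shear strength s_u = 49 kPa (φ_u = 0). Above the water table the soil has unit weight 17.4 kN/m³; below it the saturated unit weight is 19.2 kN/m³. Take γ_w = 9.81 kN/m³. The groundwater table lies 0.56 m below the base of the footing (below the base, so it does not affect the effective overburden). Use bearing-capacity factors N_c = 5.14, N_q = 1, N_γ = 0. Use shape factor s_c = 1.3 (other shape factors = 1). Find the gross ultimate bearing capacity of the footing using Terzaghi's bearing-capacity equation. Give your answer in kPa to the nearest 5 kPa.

q_ult ≈ 370 kPa

q = γ·D_f = 17.4 × 2.37 = 41.238 kPa.
c·N_c·s_c = 49 × 5.14 × 1.3 = 327.42 kPa
q·N_q = 41.238 × 1 = 41.238 kPa
q_ult = 327.42 + 41.238 = 368.66 kPa.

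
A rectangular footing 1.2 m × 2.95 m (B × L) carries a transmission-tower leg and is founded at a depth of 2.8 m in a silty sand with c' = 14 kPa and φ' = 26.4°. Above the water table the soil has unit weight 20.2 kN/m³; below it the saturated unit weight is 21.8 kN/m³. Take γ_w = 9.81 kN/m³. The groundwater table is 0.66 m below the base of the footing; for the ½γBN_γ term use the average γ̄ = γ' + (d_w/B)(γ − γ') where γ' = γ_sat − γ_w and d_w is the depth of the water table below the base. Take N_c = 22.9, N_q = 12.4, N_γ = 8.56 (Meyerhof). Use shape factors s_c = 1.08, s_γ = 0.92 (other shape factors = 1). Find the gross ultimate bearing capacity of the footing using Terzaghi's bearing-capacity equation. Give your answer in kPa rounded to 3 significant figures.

q_ult ≈ 1130 kPa

Effective surcharge at the founding depth q = γ·D_f = 20.2 × 2.8 = 56.56 kPa.
With d_w = 0.66 m < B, γ̄ = 11.99 + (0.66/1.2) × (20.2 − 11.99) = 16.506 kN/m³.
q_ult = c·N_c·s_c + q·N_q + 0.5·γ·B·N_γ·s_γ
     = 14 × 22.9 × 1.08 + 56.56 × 12.4 + 0.5 × 16.506 × 1.2 × 8.56 × 0.92
     = 346.25 + 701.34 + 77.99 = 1125.6 kPa.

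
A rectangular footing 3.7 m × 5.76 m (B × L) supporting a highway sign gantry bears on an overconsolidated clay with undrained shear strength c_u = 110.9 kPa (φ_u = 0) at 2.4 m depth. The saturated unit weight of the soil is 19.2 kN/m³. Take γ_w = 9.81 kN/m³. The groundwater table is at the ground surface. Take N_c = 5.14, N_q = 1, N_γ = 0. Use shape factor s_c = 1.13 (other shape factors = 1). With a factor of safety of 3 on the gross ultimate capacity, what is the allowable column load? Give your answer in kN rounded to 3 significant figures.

With the water table at the surface the whole profile is submerged: γ' = 19.2 − 9.81 = 9.39 kN/m³, so q = γ'·D_f = 22.536 kPa.
q_ult = c·N_c·s_c + q·N_q
     = 110.9 × 5.14 × 1.13 + 22.536 × 1
     = 644.13 + 22.536 = 666.67 kPa.
Gross allowable pressure q_all = 666.67 / 3 = 222.22 kPa.
Footing area = 21.312 m², so allowable column load = 222.22 × 21.312 = 4736 kN.

P_all ≈ 4740 kN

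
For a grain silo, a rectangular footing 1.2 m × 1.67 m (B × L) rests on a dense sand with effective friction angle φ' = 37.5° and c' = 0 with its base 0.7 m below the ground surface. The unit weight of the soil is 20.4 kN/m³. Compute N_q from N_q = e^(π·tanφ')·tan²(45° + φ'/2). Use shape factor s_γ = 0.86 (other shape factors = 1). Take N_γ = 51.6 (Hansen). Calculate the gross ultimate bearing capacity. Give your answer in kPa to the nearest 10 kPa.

q_ult ≈ 1200 kPa

tan37.5° = 0.7673, so N_q = e^(π×0.7673)·tan²(63.75°) = 11.141 × 4.112 = 45.81.
q = γ·D_f = 20.4 × 0.7 = 14.28 kPa.
q·N_q = 14.28 × 45.811 = 654.19 kPa
0.5·γ·B·N_γ·s_γ = 0.5 × 20.4 × 1.2 × 51.6 × 0.86 = 543.16 kPa
q_ult = 654.19 + 543.16 = 1197.3 kPa.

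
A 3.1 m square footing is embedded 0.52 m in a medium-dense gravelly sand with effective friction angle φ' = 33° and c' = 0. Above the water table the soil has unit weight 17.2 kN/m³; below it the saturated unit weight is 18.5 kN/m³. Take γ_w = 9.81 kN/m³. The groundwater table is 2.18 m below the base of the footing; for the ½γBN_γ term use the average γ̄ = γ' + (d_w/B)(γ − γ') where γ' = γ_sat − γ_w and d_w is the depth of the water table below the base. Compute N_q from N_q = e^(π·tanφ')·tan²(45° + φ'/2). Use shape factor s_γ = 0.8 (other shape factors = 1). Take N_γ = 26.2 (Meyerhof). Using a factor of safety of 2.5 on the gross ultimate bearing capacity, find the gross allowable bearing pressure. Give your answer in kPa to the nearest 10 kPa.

N_q = e^(π·tan33°)·tan²(61.5°) = 26.09.
Overburden at base level: q = 17.2 × 0.52 = 8.944 kPa.
The water table is 2.18 m below the base (< B = 3.1 m), so the ½γBN_γ term uses γ̄ = γ' + (d_w/B)(γ − γ') = 8.69 + (2.18/3.1)(17.2 − 8.69) = 14.674 kN/m³.
Surcharge term q·N_q = 8.944 × 26.092 = 233.37 kPa; self-weight term 0.5·γ·B·N_γ·s_γ = 0.5 × 14.674 × 3.1 × 26.2 × 0.8 = 476.74 kPa.
q_ult = 233.37 + 476.74 = 710.11 kPa.
q_all = 710.11 / 2.5 = 284.04 kPa.

q_all ≈ 280 kPa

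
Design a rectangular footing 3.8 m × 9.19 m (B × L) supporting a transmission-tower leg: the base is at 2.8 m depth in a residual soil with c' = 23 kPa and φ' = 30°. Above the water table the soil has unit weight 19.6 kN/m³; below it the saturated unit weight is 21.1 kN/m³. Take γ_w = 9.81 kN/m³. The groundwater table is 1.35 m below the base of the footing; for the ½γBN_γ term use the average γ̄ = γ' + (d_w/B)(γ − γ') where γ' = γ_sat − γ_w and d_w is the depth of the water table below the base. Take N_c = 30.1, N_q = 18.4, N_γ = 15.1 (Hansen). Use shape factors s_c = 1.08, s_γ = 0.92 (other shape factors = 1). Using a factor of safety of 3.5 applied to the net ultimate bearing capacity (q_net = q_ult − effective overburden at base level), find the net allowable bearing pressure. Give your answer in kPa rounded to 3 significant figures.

q_all(net) ≈ 594 kPa

Overburden at base level: q = 19.6 × 2.8 = 54.88 kPa.
The water table is 1.35 m below the base (< B = 3.8 m), so the ½γBN_γ term uses γ̄ = γ' + (d_w/B)(γ − γ') = 11.29 + (1.35/3.8)(19.6 − 11.29) = 14.242 kN/m³.
Cohesion term c·N_c·s_c = 23 × 30.1 × 1.08 = 747.68 kPa; surcharge term q·N_q = 54.88 × 18.4 = 1009.8 kPa; self-weight term 0.5·γ·B·N_γ·s_γ = 0.5 × 14.242 × 3.8 × 15.1 × 0.92 = 375.92 kPa.
q_ult = 747.68 + 1009.8 + 375.92 = 2133.4 kPa.
Net ultimate: q_net = 2133.4 − 54.88 = 2078.5 kPa.
q_all(net) = 2078.5 / 3.5 = 593.86 kPa.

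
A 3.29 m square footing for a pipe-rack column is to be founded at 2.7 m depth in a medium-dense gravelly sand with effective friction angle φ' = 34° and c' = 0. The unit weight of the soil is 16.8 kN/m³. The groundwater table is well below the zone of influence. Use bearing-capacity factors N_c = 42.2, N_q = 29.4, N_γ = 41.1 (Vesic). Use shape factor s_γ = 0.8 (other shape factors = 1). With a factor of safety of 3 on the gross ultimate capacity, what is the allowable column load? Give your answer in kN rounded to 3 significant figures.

P_all ≈ 8090 kN

Overburden at base level: q = 16.8 × 2.7 = 45.36 kPa.
Surcharge term q·N_q = 45.36 × 29.4 = 1333.6 kPa; self-weight term 0.5·γ·B·N_γ·s_γ = 0.5 × 16.8 × 3.29 × 41.1 × 0.8 = 908.67 kPa.
q_ult = 1333.6 + 908.67 = 2242.3 kPa.
Gross allowable pressure q_all = 2242.3 / 3 = 747.42 kPa.
Footing area = 10.8241 m², so allowable column load = 747.42 × 10.8241 = 8090.1 kN.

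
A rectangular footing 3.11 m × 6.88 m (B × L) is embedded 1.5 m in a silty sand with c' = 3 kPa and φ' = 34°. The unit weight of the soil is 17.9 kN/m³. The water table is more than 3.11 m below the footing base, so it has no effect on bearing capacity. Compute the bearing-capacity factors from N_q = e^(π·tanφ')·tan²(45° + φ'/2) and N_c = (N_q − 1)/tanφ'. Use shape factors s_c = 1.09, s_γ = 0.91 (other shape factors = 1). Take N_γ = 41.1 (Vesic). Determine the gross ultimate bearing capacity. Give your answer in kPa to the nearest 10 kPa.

q_ult ≈ 1970 kPa

tan34° = 0.6745, so N_q = e^(π×0.6745)·tan²(62°) = 8.323 × 3.537 = 29.44.
N_c = (29.44 − 1)/tan34° = 42.16.
q = γ·D_f = 17.9 × 1.5 = 26.85 kPa.
c·N_c·s_c = 3 × 42.164 × 1.09 = 137.88 kPa
q·N_q = 26.85 × 29.44 = 790.46 kPa
0.5·γ·B·N_γ·s_γ = 0.5 × 17.9 × 3.11 × 41.1 × 0.91 = 1041 kPa
q_ult = 137.88 + 790.46 + 1041 = 1969.4 kPa.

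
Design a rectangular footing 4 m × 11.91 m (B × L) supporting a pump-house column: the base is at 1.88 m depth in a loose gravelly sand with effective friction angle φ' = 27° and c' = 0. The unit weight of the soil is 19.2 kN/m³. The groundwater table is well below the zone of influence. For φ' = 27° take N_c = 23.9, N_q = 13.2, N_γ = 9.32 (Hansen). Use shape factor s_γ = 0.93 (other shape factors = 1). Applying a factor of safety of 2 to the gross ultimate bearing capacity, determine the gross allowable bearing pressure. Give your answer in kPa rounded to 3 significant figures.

Effective surcharge at the founding depth q = γ·D_f = 19.2 × 1.88 = 36.096 kPa.
q_ult = q·N_q + 0.5·γ·B·N_γ·s_γ
     = 36.096 × 13.2 + 0.5 × 19.2 × 4 × 9.32 × 0.93
     = 476.47 + 332.84 = 809.3 kPa.
q_all = q_ult / FS = 809.3 / 2 = 404.65 kPa.

q_all ≈ 405 kPa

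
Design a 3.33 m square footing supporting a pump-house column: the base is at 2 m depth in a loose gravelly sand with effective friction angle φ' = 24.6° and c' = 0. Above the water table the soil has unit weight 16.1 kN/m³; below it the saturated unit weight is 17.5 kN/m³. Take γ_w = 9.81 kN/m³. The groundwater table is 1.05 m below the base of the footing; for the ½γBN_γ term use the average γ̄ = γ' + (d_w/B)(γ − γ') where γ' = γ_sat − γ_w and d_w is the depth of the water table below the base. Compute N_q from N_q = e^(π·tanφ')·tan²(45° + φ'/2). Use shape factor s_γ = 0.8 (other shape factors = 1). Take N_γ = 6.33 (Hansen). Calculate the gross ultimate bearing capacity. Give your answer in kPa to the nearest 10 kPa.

tan24.6° = 0.4578, so N_q = e^(π×0.4578)·tan²(57.3°) = 4.214 × 2.426 = 10.22.
Effective surcharge at the founding depth q = γ·D_f = 16.1 × 2 = 32.2 kPa.
With d_w = 1.05 m < B, γ̄ = 7.69 + (1.05/3.33) × (16.1 − 7.69) = 10.342 kN/m³.
q_ult = q·N_q + 0.5·γ·B·N_γ·s_γ
     = 32.2 × 10.224 + 0.5 × 10.342 × 3.33 × 6.33 × 0.8
     = 329.2 + 87.198 = 416.4 kPa.

q_ult ≈ 420 kPa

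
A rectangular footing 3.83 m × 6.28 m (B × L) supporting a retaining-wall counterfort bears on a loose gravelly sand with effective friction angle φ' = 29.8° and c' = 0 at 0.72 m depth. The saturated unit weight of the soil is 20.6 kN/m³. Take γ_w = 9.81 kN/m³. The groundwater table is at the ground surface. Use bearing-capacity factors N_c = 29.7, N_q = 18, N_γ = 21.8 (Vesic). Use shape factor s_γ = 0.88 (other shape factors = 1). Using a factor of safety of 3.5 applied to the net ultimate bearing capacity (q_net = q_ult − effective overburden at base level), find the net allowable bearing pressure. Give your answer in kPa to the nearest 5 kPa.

γ' = 20.6 − 9.81 = 10.79 kN/m³ (submerged throughout). q = 10.79 × 0.72 = 7.7688 kPa; the same γ' applies in the ½γBN_γ term.
q·N_q = 7.7688 × 18 = 139.84 kPa
0.5·γ·B·N_γ·s_γ = 0.5 × 10.79 × 3.83 × 21.8 × 0.88 = 396.4 kPa
q_ult = 139.84 + 396.4 = 536.23 kPa.
Net ultimate: q_net = 536.23 − 7.7688 = 528.47 kPa.
q_all(net) = 528.47 / 3.5 = 150.99 kPa.

q_all(net) ≈ 150 kPa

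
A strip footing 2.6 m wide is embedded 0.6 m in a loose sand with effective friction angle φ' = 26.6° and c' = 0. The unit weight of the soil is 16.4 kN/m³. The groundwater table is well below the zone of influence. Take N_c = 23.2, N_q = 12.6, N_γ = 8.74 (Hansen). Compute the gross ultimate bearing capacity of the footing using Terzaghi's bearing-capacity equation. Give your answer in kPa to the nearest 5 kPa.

Effective surcharge at the founding depth q = γ·D_f = 16.4 × 0.6 = 9.84 kPa.
q_ult = q·N_q + 0.5·γ·B·N_γ
     = 9.84 × 12.6 + 0.5 × 16.4 × 2.6 × 8.74
     = 123.98 + 186.34 = 310.32 kPa.

q_ult ≈ 310 kPa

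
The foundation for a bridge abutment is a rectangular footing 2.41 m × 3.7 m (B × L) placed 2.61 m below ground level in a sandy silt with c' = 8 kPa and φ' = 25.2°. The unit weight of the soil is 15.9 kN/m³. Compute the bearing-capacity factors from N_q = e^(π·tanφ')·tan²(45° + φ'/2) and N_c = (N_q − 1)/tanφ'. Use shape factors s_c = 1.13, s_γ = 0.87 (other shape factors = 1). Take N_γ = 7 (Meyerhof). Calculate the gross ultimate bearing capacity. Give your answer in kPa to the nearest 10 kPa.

q_ult ≈ 760 kPa

tan25.2° = 0.4706, so N_q = e^(π×0.4706)·tan²(57.6°) = 4.386 × 2.483 = 10.89.
N_c = (10.89 − 1)/tan25.2° = 21.02.
q = γ·D_f = 15.9 × 2.61 = 41.499 kPa.
c·N_c·s_c = 8 × 21.016 × 1.13 = 189.98 kPa
q·N_q = 41.499 × 10.889 = 451.9 kPa
0.5·γ·B·N_γ·s_γ = 0.5 × 15.9 × 2.41 × 7 × 0.87 = 116.68 kPa
q_ult = 189.98 + 451.9 + 116.68 = 758.56 kPa.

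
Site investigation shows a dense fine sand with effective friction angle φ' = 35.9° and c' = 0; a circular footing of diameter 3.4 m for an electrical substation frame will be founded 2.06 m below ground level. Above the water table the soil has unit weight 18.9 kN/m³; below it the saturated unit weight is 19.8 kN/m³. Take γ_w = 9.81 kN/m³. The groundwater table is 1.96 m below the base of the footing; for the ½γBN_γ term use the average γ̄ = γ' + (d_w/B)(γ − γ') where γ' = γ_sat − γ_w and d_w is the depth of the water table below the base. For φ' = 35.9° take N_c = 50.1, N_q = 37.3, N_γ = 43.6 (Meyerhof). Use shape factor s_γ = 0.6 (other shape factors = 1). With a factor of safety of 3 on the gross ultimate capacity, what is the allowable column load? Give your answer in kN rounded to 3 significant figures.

P_all ≈ 6430 kN

q = γ·D_f = 18.9 × 2.06 = 38.934 kPa.
γ' = 9.99 kN/m³; averaging over the depth B below the base, γ̄ = γ' + (d_w/B)(γ − γ') = 15.126 kN/m³.
q·N_q = 38.934 × 37.3 = 1452.2 kPa
0.5·γ·B·N_γ·s_γ = 0.5 × 15.126 × 3.4 × 43.6 × 0.6 = 672.7 kPa
q_ult = 1452.2 + 672.7 = 2124.9 kPa.
Gross allowable pressure q_all = 2124.9 / 3 = 708.31 kPa.
Footing area = 9.0792 m², so allowable column load = 708.31 × 9.0792 = 6430.9 kN.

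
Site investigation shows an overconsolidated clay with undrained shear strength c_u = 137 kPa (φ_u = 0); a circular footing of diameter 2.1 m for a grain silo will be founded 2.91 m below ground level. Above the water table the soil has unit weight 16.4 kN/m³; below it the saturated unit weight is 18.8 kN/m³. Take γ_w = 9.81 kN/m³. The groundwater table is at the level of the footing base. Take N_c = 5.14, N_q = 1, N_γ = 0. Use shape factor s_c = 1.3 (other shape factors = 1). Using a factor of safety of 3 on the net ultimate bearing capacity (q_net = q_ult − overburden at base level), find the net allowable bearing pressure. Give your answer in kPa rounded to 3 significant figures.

Overburden at base level: q = 16.4 × 2.91 = 47.724 kPa.
Cohesion term c·N_c·s_c = 137 × 5.14 × 1.3 = 915.43 kPa; surcharge term q·N_q = 47.724 × 1 = 47.724 kPa.
q_ult = 915.43 + 47.724 = 963.16 kPa.
q_net = 963.16 − 47.724 = 915.43 kPa.
q_all(net) = 915.43 / 3 = 305.14 kPa.

q_all(net) ≈ 305 kPa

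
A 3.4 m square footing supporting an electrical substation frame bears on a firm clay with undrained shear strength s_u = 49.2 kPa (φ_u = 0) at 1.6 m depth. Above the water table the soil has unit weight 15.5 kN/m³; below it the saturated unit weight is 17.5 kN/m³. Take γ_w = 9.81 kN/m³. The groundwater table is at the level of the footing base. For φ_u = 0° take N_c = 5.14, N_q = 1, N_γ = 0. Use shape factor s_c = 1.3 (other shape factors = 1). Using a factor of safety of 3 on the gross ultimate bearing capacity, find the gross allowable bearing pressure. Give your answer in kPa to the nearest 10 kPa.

q_all ≈ 120 kPa

q = γ·D_f = 15.5 × 1.6 = 24.8 kPa.
c·N_c·s_c = 49.2 × 5.14 × 1.3 = 328.75 kPa
q·N_q = 24.8 × 1 = 24.8 kPa
q_ult = 328.75 + 24.8 = 353.55 kPa.
q_all = 353.55 / 3 = 117.85 kPa.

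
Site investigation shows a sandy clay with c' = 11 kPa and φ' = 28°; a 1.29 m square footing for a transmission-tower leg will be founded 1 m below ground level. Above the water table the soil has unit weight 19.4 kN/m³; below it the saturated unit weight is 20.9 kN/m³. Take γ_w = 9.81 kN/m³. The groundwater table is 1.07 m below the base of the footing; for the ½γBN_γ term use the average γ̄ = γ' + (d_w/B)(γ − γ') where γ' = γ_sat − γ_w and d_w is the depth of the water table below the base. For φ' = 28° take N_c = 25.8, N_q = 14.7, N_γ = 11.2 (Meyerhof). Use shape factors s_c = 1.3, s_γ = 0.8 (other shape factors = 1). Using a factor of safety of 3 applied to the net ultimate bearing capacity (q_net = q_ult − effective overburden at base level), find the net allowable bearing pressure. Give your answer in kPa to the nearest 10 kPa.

Overburden at base level: q = 19.4 × 1 = 19.4 kPa.
The water table is 1.07 m below the base (< B = 1.29 m), so the ½γBN_γ term uses γ̄ = γ' + (d_w/B)(γ − γ') = 11.09 + (1.07/1.29)(19.4 − 11.09) = 17.983 kN/m³.
Cohesion term c·N_c·s_c = 11 × 25.8 × 1.3 = 368.94 kPa; surcharge term q·N_q = 19.4 × 14.7 = 285.18 kPa; self-weight term 0.5·γ·B·N_γ·s_γ = 0.5 × 17.983 × 1.29 × 11.2 × 0.8 = 103.93 kPa.
q_ult = 368.94 + 285.18 + 103.93 = 758.05 kPa.
Net ultimate: q_net = 758.05 − 19.4 = 738.65 kPa.
q_all(net) = 738.65 / 3 = 246.22 kPa.

q_all(net) ≈ 250 kPa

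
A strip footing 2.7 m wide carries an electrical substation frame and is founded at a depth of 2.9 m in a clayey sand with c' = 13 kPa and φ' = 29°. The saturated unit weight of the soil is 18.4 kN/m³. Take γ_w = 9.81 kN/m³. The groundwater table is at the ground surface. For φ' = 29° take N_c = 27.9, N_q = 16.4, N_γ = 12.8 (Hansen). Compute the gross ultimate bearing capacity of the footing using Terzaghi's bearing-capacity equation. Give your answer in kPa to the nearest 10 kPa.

q_ult ≈ 920 kPa

With the water table at the surface the whole profile is submerged: γ' = 18.4 − 9.81 = 8.59 kN/m³, so q = γ'·D_f = 24.911 kPa; the same γ' applies in the ½γBN_γ term.
q_ult = c·N_c + q·N_q + 0.5·γ·B·N_γ
     = 13 × 27.9 + 24.911 × 16.4 + 0.5 × 8.59 × 2.7 × 12.8
     = 362.7 + 408.54 + 148.44 = 919.68 kPa.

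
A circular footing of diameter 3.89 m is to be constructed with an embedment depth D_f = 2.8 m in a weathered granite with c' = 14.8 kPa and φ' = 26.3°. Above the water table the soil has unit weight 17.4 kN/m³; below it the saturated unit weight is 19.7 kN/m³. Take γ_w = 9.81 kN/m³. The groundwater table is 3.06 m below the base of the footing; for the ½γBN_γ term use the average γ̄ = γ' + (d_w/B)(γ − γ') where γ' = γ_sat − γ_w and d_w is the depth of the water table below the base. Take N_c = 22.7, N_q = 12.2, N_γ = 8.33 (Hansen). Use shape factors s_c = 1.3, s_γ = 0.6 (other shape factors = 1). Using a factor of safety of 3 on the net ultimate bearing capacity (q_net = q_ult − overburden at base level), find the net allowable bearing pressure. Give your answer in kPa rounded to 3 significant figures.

q_all(net) ≈ 379 kPa

q = γ·D_f = 17.4 × 2.8 = 48.72 kPa.
γ' = 9.89 kN/m³; averaging over the depth B below the base, γ̄ = γ' + (d_w/B)(γ − γ') = 15.798 kN/m³.
c·N_c·s_c = 14.8 × 22.7 × 1.3 = 436.75 kPa
q·N_q = 48.72 × 12.2 = 594.38 kPa
0.5·γ·B·N_γ·s_γ = 0.5 × 15.798 × 3.89 × 8.33 × 0.6 = 153.57 kPa
q_ult = 436.75 + 594.38 + 153.57 = 1184.7 kPa.
q_net = 1184.7 − 48.72 = 1136 kPa.
q_all(net) = 1136 / 3 = 378.66 kPa.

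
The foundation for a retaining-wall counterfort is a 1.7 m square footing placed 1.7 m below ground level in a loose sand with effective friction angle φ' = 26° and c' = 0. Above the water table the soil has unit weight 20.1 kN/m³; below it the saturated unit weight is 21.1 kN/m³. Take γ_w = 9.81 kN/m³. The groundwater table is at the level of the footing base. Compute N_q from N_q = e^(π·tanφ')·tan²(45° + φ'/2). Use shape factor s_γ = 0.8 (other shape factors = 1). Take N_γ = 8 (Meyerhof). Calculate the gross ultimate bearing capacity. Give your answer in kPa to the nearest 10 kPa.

tan26° = 0.4877, so N_q = e^(π×0.4877)·tan²(58°) = 4.629 × 2.561 = 11.85.
q = γ·D_f = 20.1 × 1.7 = 34.17 kPa.
For the ½γBN_γ term take γ' = 21.1 − 9.81 = 11.29 kN/m³ (soil below base is submerged).
q·N_q = 34.17 × 11.854 = 405.06 kPa
0.5·γ·B·N_γ·s_γ = 0.5 × 11.29 × 1.7 × 8 × 0.8 = 61.418 kPa
q_ult = 405.06 + 61.418 = 466.48 kPa.

q_ult ≈ 470 kPa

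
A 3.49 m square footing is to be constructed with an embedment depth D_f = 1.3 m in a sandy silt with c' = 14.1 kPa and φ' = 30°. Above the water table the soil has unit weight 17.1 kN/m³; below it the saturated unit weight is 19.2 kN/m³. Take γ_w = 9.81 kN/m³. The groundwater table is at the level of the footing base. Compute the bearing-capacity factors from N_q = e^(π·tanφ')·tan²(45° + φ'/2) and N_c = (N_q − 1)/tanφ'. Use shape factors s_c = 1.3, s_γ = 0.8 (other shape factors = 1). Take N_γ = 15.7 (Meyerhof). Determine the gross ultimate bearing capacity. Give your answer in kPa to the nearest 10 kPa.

q_ult ≈ 1170 kPa

tan30° = 0.5774, so N_q = e^(π×0.5774)·tan²(60°) = 6.134 × 3.0 = 18.4.
N_c = (18.4 − 1)/tan30° = 30.14.
Effective surcharge at the founding depth q = γ·D_f = 17.1 × 1.3 = 22.23 kPa.
The water table coincides with the base, so in the self-weight term γ → γ' = 9.39 kN/m³.
q_ult = c·N_c·s_c + q·N_q + 0.5·γ·B·N_γ·s_γ
     = 14.1 × 30.14 × 1.3 + 22.23 × 18.401 + 0.5 × 9.39 × 3.49 × 15.7 × 0.8
     = 552.46 + 409.06 + 205.8 = 1167.3 kPa.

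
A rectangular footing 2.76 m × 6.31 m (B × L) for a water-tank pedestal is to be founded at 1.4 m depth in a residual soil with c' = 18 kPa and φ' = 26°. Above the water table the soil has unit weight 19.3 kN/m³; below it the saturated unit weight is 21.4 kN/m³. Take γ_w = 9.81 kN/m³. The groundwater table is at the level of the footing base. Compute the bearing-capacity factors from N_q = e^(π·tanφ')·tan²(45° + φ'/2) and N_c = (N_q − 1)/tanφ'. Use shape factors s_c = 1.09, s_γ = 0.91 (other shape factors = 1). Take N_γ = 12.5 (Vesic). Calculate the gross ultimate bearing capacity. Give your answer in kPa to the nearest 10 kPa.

q_ult ≈ 940 kPa

tan26° = 0.4877, so N_q = e^(π×0.4877)·tan²(58°) = 4.629 × 2.561 = 11.85.
N_c = (11.85 − 1)/tan26° = 22.25.
q = γ·D_f = 19.3 × 1.4 = 27.02 kPa.
For the ½γBN_γ term take γ' = 21.4 − 9.81 = 11.59 kN/m³ (soil below base is submerged).
c·N_c·s_c = 18 × 22.254 × 1.09 = 436.63 kPa
q·N_q = 27.02 × 11.854 = 320.3 kPa
0.5·γ·B·N_γ·s_γ = 0.5 × 11.59 × 2.76 × 12.5 × 0.91 = 181.93 kPa
q_ult = 436.63 + 320.3 + 181.93 = 938.87 kPa.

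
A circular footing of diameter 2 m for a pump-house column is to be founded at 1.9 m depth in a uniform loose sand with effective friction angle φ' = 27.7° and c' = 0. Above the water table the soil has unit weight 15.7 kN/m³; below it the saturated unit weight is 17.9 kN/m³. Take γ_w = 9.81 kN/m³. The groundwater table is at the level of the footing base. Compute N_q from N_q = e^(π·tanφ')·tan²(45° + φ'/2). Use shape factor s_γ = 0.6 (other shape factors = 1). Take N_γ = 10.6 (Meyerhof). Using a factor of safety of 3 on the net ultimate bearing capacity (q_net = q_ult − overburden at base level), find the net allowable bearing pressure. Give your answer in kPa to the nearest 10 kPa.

q_all(net) ≈ 150 kPa

N_q = e^(π·tan27.7°)·tan²(58.85°) = 14.24.
Effective surcharge at the founding depth q = γ·D_f = 15.7 × 1.9 = 29.83 kPa.
The water table coincides with the base, so in the self-weight term γ → γ' = 8.09 kN/m³.
q_ult = q·N_q + 0.5·γ·B·N_γ·s_γ
     = 29.83 × 14.244 + 0.5 × 8.09 × 2 × 10.6 × 0.6
     = 424.89 + 51.452 = 476.34 kPa.
q_net = 476.34 − 29.83 = 446.51 kPa.
q_all(net) = 446.51 / 3 = 148.84 kPa.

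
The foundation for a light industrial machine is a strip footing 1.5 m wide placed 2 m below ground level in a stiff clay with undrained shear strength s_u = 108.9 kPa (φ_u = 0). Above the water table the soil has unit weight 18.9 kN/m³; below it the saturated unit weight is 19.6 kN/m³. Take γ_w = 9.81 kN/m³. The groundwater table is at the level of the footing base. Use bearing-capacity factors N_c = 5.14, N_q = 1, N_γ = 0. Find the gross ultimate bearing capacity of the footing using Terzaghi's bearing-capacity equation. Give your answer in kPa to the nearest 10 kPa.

Overburden at base level: q = 18.9 × 2 = 37.8 kPa.
Cohesion term c·N_c = 108.9 × 5.14 = 559.75 kPa; surcharge term q·N_q = 37.8 × 1 = 37.8 kPa.
q_ult = 559.75 + 37.8 = 597.55 kPa.

q_ult ≈ 600 kPa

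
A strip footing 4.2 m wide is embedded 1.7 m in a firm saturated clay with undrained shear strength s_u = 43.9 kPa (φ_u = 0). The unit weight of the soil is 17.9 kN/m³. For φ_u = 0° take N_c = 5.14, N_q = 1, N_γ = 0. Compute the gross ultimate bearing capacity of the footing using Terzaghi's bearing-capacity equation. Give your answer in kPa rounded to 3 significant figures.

Overburden at base level: q = 17.9 × 1.7 = 30.43 kPa.
Cohesion term c·N_c = 43.9 × 5.14 = 225.65 kPa; surcharge term q·N_q = 30.43 × 1 = 30.43 kPa.
q_ult = 225.65 + 30.43 = 256.08 kPa.

q_ult ≈ 256 kPa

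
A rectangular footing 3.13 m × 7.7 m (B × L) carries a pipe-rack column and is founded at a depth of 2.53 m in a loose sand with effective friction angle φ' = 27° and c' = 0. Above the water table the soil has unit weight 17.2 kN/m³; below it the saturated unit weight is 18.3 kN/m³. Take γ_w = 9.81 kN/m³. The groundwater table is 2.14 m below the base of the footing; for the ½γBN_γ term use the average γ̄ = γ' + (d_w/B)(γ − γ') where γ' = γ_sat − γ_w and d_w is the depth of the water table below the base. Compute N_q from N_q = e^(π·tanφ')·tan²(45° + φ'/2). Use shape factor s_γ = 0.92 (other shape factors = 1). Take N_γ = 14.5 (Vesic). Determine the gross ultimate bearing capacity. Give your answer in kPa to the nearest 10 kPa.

q_ult ≈ 880 kPa

tan27° = 0.5095, so N_q = e^(π×0.5095)·tan²(58.5°) = 4.957 × 2.663 = 13.2.
Overburden at base level: q = 17.2 × 2.53 = 43.516 kPa.
The water table is 2.14 m below the base (< B = 3.13 m), so the ½γBN_γ term uses γ̄ = γ' + (d_w/B)(γ − γ') = 8.49 + (2.14/3.13)(17.2 − 8.49) = 14.445 kN/m³.
Surcharge term q·N_q = 43.516 × 13.199 = 574.37 kPa; self-weight term 0.5·γ·B·N_γ·s_γ = 0.5 × 14.445 × 3.13 × 14.5 × 0.92 = 301.57 kPa.
q_ult = 574.37 + 301.57 = 875.95 kPa.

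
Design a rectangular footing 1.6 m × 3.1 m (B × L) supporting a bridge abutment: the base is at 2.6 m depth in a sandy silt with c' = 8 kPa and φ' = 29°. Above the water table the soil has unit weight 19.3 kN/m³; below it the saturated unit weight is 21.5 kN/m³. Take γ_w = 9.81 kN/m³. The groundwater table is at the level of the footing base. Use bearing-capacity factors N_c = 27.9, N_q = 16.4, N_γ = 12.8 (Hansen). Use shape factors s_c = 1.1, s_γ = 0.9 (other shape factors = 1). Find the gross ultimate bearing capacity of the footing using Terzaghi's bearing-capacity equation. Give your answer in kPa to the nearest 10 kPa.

Overburden at base level: q = 19.3 × 2.6 = 50.18 kPa.
Below the base the soil is submerged, so the ½γBN_γ term uses γ' = 21.5 − 9.81 = 11.69 kN/m³.
Cohesion term c·N_c·s_c = 8 × 27.9 × 1.1 = 245.52 kPa; surcharge term q·N_q = 50.18 × 16.4 = 822.95 kPa; self-weight term 0.5·γ·B·N_γ·s_γ = 0.5 × 11.69 × 1.6 × 12.8 × 0.9 = 107.74 kPa.
q_ult = 245.52 + 822.95 + 107.74 = 1176.2 kPa.

q_ult ≈ 1180 kPa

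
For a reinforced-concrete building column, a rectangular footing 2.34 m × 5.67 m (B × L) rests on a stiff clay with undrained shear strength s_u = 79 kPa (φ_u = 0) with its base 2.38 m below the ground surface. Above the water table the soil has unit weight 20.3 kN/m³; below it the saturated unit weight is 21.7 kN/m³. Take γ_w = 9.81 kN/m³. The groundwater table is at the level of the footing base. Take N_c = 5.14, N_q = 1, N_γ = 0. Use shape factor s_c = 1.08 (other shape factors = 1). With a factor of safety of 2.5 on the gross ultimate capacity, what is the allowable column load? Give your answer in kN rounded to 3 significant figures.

q = γ·D_f = 20.3 × 2.38 = 48.314 kPa.
c·N_c·s_c = 79 × 5.14 × 1.08 = 438.54 kPa
q·N_q = 48.314 × 1 = 48.314 kPa
q_ult = 438.54 + 48.314 = 486.86 kPa.
Gross allowable pressure q_all = 486.86 / 2.5 = 194.74 kPa.
Footing area = 13.2678 m², so allowable column load = 194.74 × 13.2678 = 2583.8 kN.

P_all ≈ 2580 kN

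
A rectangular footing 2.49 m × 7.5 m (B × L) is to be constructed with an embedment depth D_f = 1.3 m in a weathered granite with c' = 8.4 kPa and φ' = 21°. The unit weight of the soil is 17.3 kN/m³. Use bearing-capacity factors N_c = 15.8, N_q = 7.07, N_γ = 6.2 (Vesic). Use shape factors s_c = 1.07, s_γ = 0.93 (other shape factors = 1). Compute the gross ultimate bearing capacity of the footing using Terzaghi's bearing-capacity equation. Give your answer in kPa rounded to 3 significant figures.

q_ult ≈ 425 kPa

q = γ·D_f = 17.3 × 1.3 = 22.49 kPa.
c·N_c·s_c = 8.4 × 15.8 × 1.07 = 142.01 kPa
q·N_q = 22.49 × 7.07 = 159 kPa
0.5·γ·B·N_γ·s_γ = 0.5 × 17.3 × 2.49 × 6.2 × 0.93 = 124.19 kPa
q_ult = 142.01 + 159 + 124.19 = 425.21 kPa.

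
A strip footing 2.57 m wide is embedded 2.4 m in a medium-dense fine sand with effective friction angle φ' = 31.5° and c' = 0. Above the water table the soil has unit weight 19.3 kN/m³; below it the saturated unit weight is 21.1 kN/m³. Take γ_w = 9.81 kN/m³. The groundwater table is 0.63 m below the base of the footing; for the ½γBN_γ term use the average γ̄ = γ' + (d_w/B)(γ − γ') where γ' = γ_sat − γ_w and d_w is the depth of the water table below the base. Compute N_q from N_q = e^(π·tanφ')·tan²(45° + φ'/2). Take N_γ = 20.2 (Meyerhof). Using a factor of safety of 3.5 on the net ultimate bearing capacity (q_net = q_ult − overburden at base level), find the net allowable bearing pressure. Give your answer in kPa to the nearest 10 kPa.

N_q = e^(π·tan31.5°)·tan²(60.75°) = 21.86.
Overburden at base level: q = 19.3 × 2.4 = 46.32 kPa.
The water table is 0.63 m below the base (< B = 2.57 m), so the ½γBN_γ term uses γ̄ = γ' + (d_w/B)(γ − γ') = 11.29 + (0.63/2.57)(19.3 − 11.29) = 13.254 kN/m³.
Surcharge term q·N_q = 46.32 × 21.861 = 1012.6 kPa; self-weight term 0.5·γ·B·N_γ = 0.5 × 13.254 × 2.57 × 20.2 = 344.02 kPa.
q_ult = 1012.6 + 344.02 = 1356.6 kPa.
q_net = 1356.6 − 46.32 = 1310.3 kPa.
q_all(net) = 1310.3 / 3.5 = 374.37 kPa.

q_all(net) ≈ 370 kPa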